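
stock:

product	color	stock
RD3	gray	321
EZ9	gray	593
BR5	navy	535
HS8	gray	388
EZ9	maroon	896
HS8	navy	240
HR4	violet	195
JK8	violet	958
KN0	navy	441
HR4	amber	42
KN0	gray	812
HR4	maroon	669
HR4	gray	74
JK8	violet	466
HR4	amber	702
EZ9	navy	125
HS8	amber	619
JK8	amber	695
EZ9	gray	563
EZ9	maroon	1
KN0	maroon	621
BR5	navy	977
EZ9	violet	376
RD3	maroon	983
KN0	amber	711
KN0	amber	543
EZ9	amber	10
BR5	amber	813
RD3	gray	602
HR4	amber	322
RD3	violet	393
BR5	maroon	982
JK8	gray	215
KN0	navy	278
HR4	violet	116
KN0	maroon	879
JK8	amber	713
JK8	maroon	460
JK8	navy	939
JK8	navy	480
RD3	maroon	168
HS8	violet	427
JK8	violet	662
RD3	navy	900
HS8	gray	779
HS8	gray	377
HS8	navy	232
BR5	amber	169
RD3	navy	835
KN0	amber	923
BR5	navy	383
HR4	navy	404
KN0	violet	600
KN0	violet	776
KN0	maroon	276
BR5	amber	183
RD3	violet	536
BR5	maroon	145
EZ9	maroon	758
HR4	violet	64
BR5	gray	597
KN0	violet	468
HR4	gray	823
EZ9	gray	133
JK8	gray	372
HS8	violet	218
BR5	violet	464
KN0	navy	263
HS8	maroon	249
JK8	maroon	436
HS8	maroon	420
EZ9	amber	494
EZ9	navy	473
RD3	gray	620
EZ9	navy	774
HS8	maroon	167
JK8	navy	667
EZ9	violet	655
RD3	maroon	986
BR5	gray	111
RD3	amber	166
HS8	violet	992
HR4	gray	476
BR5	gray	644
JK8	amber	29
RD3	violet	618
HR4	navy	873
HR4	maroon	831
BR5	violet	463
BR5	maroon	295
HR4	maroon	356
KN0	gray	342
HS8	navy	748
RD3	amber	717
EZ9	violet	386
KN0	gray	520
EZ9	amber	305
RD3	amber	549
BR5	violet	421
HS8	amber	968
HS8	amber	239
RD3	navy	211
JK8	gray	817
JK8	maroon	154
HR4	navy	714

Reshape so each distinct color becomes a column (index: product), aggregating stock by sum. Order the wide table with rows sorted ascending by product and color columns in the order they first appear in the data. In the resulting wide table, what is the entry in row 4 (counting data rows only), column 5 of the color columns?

With rows sorted ascending by product, row 4 is product=HS8. color columns in first-appearance order: gray, navy, maroon, violet, amber; column 5 is amber.
Long rows with product=HS8, color=amber: 619 + 968 + 239 = 1826.

1826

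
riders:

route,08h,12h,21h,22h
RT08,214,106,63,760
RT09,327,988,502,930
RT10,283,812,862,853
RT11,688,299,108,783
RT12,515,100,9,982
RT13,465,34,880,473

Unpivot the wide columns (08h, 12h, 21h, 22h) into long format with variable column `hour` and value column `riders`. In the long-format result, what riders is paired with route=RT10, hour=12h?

812

Unpivoting turns each (route, wide-column) pair into one long row.
The wide cell at row RT10, column 12h holds 812, so the long row (RT10, 12h) has riders=812.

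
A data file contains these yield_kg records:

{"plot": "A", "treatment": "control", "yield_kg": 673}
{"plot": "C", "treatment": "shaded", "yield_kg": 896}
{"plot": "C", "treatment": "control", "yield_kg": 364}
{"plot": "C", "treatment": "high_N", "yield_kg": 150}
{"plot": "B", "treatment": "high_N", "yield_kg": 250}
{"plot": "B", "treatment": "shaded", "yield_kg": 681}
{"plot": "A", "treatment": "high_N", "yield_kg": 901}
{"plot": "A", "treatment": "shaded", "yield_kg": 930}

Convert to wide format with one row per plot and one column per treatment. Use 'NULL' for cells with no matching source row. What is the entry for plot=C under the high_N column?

150

The long row with plot=C, treatment=high_N has yield_kg=150.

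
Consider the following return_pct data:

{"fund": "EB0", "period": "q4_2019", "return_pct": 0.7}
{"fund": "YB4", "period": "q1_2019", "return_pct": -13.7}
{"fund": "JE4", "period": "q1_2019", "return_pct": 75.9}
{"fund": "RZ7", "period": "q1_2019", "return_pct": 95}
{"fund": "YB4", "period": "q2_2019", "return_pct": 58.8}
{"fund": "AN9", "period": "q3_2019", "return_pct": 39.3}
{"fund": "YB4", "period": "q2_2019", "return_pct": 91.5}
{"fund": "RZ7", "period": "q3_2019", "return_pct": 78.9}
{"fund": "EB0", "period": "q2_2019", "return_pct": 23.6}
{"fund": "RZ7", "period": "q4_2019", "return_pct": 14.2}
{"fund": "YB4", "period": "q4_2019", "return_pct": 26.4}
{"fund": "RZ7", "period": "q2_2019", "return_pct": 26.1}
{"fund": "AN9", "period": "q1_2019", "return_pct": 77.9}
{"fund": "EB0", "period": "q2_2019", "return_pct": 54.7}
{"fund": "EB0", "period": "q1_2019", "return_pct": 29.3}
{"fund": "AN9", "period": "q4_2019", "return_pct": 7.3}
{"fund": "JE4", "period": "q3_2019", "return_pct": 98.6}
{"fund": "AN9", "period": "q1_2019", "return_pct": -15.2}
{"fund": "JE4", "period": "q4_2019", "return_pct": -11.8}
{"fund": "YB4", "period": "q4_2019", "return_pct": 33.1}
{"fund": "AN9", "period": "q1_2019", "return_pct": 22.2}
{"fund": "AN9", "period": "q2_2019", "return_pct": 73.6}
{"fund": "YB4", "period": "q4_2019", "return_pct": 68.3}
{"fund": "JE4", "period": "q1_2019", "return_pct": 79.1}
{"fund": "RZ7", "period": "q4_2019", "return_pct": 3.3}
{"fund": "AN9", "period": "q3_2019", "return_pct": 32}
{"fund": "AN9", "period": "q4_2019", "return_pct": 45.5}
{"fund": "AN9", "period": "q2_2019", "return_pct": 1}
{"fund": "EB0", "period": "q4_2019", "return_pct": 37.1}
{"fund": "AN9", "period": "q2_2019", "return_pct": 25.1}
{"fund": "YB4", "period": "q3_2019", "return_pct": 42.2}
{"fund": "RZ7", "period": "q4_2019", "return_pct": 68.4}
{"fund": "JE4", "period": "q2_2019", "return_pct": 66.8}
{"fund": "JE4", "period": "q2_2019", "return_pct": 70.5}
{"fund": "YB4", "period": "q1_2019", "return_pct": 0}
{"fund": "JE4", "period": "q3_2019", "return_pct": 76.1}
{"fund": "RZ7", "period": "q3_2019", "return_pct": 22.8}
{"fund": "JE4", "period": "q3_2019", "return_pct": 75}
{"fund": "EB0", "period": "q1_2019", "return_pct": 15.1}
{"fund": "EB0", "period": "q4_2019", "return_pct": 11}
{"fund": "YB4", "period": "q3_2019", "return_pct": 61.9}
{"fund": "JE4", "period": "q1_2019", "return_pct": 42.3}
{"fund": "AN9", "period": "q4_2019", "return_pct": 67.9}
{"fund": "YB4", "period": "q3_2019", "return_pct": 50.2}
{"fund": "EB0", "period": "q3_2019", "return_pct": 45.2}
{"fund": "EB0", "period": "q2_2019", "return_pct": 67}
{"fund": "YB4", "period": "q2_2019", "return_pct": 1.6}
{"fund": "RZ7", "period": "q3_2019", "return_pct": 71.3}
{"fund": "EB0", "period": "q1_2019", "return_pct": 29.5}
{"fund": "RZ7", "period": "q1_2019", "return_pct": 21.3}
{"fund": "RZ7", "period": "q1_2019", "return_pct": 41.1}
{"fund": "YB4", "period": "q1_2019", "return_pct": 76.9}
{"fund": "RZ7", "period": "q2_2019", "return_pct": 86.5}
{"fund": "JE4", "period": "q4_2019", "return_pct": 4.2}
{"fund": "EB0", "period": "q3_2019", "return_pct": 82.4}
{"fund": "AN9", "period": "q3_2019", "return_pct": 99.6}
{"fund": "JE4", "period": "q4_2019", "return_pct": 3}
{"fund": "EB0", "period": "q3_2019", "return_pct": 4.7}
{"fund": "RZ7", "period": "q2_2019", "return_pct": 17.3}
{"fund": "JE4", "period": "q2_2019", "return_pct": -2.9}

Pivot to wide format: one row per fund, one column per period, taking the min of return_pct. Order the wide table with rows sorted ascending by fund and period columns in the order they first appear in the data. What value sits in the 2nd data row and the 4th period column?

With rows sorted ascending by fund, row 2 is fund=EB0. period columns in first-appearance order: q4_2019, q1_2019, q2_2019, q3_2019; column 4 is q3_2019.
Long rows with fund=EB0, period=q3_2019: min(45.2, 82.4, 4.7) = 4.7.

4.7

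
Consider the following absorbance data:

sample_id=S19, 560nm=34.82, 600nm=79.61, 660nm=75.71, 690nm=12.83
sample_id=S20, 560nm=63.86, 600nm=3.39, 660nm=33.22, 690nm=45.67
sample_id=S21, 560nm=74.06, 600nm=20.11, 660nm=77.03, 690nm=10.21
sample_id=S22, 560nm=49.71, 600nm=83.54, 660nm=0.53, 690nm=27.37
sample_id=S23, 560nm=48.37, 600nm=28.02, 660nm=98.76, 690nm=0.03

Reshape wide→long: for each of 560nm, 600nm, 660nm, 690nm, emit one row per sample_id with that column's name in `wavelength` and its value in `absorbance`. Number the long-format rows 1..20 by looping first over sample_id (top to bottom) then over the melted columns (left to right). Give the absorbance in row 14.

83.54

20 rows total (5 × 4). Row 14: index ⌊(14-1)/4⌋ = 3 into sample_id → S22; (14-1) mod 4 = 1 into the melted columns → 600nm.
So row 14 is (S22, 600nm, 83.54); absorbance = 83.54.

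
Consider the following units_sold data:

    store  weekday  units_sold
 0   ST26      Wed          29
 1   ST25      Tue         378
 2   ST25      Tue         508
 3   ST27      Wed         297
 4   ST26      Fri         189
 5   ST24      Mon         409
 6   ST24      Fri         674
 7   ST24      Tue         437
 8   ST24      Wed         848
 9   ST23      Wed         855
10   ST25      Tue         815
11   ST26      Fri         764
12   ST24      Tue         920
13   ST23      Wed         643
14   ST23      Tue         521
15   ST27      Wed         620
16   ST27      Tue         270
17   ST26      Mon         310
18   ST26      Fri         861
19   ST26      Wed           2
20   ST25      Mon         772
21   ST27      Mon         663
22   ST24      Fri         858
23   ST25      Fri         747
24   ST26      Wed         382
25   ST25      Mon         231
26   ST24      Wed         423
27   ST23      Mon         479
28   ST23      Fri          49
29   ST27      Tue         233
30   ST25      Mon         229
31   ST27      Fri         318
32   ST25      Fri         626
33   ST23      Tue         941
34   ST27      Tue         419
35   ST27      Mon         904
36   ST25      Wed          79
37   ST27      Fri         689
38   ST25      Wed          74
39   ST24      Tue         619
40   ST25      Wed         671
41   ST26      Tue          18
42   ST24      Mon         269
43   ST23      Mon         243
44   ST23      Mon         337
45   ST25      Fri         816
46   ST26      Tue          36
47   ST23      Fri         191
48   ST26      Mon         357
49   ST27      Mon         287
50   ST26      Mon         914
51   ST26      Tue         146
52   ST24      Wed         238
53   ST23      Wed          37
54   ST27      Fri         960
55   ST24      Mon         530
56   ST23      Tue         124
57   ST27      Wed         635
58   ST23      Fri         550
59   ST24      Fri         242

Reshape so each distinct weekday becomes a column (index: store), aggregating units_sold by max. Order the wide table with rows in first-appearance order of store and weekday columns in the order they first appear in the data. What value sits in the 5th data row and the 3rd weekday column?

With rows in first-appearance order of store, row 5 is store=ST23. weekday columns in first-appearance order: Wed, Tue, Fri, Mon; column 3 is Fri.
Long rows with store=ST23, weekday=Fri: max(49, 191, 550) = 550.

550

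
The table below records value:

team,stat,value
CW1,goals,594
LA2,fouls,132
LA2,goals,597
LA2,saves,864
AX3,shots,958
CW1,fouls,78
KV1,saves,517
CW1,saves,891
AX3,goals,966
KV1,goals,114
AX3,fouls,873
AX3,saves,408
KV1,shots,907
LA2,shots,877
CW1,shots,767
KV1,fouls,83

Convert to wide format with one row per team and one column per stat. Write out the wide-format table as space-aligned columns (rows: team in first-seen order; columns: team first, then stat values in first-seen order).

team  goals  fouls  saves  shots
CW1   594    78     891    767  
LA2   597    132    864    877  
AX3   966    873    408    958  
KV1   114    83     517    907  

Columns: team plus the 4 distinct stat values (goals, fouls, saves, shots).
For example, row CW1 column goals takes value=594 from the long row (CW1, goals).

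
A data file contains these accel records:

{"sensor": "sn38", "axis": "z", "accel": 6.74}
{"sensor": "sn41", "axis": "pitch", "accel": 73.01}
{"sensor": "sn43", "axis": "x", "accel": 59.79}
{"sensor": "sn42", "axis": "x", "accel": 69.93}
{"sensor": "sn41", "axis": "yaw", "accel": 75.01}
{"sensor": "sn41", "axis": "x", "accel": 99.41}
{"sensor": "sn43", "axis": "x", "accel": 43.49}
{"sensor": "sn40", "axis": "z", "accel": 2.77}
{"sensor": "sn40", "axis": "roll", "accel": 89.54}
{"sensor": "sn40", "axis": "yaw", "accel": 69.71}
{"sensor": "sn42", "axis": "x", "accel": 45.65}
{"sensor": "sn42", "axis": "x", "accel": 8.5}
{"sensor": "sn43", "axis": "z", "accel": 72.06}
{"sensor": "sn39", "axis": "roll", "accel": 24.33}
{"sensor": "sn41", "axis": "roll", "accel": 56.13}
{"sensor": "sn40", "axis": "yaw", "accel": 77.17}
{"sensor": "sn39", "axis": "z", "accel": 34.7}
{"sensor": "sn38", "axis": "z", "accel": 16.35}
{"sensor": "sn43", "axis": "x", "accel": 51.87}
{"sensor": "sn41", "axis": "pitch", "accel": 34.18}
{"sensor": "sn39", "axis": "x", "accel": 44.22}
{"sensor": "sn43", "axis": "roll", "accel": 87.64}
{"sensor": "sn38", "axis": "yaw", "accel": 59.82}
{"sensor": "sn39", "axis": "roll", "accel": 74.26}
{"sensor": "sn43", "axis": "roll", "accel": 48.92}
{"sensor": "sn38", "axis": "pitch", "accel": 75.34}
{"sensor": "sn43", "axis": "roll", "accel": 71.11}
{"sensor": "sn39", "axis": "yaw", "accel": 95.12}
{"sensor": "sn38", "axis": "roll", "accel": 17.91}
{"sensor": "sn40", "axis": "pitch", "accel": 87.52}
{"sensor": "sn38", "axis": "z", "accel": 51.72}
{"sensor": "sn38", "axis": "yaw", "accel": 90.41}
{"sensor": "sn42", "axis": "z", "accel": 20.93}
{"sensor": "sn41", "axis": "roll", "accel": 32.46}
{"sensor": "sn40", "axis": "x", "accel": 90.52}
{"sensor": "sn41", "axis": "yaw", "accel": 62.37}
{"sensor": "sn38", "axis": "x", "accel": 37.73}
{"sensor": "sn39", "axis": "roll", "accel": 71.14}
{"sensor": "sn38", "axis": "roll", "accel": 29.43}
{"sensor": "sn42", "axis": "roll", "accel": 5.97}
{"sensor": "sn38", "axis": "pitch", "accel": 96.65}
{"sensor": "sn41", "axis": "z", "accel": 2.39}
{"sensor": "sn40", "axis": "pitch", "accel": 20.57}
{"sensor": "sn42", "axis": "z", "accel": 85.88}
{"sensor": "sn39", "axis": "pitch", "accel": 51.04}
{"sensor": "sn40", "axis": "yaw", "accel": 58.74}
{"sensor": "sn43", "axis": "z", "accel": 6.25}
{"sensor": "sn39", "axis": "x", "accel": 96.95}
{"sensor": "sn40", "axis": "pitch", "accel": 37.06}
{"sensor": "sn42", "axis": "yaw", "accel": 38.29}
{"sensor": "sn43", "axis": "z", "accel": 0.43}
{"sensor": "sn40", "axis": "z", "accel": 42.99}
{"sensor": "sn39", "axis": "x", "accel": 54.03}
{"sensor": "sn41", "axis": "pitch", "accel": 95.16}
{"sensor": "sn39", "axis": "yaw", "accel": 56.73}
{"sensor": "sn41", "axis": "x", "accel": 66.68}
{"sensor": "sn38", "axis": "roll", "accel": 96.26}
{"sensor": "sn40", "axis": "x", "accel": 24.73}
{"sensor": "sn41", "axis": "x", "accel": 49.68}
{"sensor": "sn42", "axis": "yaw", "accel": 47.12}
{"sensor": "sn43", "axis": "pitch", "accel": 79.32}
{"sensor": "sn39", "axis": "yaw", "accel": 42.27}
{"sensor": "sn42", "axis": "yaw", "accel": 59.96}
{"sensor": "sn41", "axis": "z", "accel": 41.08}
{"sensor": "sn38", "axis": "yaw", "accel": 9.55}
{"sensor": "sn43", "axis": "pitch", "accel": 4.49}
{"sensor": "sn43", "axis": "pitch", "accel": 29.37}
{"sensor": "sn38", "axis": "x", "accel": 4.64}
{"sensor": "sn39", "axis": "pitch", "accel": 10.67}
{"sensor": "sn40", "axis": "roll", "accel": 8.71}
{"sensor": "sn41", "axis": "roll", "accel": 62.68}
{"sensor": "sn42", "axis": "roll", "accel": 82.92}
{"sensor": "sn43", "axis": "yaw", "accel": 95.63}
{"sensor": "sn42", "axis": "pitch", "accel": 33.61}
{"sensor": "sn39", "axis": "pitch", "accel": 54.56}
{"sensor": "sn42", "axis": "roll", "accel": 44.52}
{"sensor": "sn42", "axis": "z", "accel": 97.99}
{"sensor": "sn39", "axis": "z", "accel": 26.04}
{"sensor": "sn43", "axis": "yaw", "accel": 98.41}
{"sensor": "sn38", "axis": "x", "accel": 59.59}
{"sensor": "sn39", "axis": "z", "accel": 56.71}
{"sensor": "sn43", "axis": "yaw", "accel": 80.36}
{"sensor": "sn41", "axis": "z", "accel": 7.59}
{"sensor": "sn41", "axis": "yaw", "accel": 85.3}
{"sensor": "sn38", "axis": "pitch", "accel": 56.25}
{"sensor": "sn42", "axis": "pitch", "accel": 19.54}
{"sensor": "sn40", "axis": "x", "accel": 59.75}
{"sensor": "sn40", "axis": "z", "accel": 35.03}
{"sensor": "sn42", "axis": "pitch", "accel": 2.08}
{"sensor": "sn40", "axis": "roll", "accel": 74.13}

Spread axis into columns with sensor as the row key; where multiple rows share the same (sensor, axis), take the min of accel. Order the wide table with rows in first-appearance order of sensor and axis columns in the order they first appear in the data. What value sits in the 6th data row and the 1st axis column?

With rows in first-appearance order of sensor, row 6 is sensor=sn39. axis columns in first-appearance order: z, pitch, x, yaw, roll; column 1 is z.
Long rows with sensor=sn39, axis=z: min(34.7, 26.04, 56.71) = 26.04.

26.04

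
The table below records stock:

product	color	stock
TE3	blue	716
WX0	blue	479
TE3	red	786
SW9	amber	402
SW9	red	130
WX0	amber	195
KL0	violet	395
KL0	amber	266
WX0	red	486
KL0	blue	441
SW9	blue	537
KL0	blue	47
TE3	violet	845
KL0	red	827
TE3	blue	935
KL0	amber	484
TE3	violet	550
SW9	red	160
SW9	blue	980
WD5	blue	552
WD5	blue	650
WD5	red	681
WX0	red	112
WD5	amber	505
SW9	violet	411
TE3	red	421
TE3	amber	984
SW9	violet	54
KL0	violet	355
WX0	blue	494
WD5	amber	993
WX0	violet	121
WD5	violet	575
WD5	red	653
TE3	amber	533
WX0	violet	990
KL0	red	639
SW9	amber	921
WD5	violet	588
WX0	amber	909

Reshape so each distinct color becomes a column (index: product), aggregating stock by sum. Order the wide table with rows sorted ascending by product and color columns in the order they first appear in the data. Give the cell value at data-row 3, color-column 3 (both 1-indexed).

With rows sorted ascending by product, row 3 is product=TE3. color columns in first-appearance order: blue, red, amber, violet; column 3 is amber.
Long rows with product=TE3, color=amber: 984 + 533 = 1517.

1517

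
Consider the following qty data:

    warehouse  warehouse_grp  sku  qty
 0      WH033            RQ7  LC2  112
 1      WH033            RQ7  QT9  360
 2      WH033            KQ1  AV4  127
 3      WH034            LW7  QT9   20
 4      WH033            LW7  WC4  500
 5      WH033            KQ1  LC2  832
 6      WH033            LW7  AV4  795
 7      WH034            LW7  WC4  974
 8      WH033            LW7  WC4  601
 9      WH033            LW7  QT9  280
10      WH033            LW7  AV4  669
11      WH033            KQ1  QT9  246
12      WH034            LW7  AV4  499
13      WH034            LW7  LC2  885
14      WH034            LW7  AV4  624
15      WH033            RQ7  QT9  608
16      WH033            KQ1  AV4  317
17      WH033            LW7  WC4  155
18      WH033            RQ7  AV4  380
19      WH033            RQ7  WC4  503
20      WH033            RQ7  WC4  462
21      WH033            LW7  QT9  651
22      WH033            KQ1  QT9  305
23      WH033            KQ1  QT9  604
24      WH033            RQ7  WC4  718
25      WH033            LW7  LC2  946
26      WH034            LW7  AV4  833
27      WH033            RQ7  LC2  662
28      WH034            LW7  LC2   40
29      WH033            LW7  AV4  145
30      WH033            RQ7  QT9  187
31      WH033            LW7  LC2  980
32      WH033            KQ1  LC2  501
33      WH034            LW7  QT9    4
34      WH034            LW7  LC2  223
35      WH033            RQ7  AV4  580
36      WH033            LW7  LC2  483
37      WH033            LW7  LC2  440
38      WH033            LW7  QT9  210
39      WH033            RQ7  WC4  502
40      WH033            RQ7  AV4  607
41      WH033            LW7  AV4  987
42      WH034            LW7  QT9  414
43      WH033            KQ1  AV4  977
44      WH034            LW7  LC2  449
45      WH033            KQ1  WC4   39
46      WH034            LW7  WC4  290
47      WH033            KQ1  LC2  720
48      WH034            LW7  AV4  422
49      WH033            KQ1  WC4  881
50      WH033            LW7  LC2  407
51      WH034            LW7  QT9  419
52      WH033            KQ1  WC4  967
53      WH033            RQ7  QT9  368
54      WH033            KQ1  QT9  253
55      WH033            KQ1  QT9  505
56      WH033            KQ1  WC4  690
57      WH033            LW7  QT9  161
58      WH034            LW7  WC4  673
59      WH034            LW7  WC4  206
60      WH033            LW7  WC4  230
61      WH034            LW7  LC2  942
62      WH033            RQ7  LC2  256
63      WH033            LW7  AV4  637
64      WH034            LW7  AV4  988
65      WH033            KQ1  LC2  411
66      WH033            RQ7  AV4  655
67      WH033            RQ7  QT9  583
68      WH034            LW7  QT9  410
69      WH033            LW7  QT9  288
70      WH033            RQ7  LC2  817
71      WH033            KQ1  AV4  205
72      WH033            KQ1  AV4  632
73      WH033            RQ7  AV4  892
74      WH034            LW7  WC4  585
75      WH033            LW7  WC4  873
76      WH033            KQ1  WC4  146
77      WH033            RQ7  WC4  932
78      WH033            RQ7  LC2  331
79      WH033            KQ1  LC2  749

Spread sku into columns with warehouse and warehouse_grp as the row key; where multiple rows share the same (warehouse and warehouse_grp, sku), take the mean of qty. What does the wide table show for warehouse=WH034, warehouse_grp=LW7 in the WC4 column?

545.60

Rows with warehouse=WH034, warehouse_grp=LW7 and sku=WC4: qty values are 974, 290, 673, 206, 585.
(974 + 290 + 673 + 206 + 585) / 5 = 545.60.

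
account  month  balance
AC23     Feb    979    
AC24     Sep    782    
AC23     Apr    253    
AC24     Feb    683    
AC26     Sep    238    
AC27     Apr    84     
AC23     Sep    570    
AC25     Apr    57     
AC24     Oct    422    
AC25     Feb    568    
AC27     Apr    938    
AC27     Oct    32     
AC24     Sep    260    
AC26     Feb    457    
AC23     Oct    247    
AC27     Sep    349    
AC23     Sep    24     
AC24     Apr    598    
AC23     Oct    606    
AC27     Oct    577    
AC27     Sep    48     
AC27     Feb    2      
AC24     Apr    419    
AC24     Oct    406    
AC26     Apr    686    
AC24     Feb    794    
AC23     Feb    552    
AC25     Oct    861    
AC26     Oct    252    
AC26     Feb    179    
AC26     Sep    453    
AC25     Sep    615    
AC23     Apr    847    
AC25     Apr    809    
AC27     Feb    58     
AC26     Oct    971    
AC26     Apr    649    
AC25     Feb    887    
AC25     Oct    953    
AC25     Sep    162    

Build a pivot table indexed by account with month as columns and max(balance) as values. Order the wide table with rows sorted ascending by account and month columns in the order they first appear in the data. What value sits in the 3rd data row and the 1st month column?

With rows sorted ascending by account, row 3 is account=AC25. month columns in first-appearance order: Feb, Sep, Apr, Oct; column 1 is Feb.
Long rows with account=AC25, month=Feb: max(568, 887) = 887.

887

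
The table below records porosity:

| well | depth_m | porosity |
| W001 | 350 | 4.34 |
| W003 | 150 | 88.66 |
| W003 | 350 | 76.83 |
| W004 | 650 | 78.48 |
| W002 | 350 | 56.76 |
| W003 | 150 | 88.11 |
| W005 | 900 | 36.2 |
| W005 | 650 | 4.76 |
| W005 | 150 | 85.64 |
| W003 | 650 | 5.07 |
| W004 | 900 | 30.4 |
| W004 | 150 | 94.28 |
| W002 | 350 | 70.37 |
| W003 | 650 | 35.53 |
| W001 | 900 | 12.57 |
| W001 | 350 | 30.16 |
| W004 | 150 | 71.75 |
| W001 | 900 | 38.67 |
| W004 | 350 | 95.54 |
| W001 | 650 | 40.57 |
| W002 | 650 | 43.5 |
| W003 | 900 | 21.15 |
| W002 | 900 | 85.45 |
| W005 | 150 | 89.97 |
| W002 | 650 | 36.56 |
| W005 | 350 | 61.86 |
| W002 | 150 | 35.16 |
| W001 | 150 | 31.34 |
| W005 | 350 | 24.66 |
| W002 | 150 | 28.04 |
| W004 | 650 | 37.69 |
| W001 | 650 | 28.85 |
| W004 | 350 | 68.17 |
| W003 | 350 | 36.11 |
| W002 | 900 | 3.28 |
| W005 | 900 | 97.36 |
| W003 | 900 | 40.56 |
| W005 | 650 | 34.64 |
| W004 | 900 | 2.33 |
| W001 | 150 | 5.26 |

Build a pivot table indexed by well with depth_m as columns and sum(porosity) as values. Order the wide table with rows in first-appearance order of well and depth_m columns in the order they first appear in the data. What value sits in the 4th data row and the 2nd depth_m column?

With rows in first-appearance order of well, row 4 is well=W002. depth_m columns in first-appearance order: 350, 150, 650, 900; column 2 is 150.
Long rows with well=W002, depth_m=150: 35.16 + 28.04 = 63.20.

63.20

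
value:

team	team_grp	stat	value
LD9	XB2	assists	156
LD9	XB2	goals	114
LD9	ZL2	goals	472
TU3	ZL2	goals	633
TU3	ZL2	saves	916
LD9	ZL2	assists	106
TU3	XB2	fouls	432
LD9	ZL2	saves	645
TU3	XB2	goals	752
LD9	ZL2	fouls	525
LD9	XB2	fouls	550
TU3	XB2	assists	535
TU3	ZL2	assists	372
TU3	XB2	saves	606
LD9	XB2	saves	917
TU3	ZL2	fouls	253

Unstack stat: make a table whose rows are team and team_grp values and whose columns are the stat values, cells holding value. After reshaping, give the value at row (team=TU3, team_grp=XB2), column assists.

Wide layout: rows indexed by team and team_grp, columns are the 4 distinct stat values (assists, goals, saves, fouls).
Cell (team=TU3, team_grp=XB2, stat=assists) draws from the long row where team=TU3, team_grp=XB2 and stat=assists, which has value=535.

535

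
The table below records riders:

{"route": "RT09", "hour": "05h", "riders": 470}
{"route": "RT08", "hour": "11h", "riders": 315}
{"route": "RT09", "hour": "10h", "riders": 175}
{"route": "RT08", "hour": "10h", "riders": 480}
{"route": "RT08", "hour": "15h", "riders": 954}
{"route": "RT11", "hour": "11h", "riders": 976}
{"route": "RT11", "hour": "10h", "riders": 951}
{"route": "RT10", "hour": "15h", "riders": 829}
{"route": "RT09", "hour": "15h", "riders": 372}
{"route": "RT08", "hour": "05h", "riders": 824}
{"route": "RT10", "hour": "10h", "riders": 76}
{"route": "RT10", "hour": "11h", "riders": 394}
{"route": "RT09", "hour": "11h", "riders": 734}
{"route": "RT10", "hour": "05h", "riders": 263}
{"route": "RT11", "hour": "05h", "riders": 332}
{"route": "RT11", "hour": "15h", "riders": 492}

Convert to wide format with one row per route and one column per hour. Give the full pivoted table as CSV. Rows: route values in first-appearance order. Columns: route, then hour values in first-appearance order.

Columns: route plus the 4 distinct hour values (05h, 11h, 10h, 15h).
For example, row RT09 column 05h takes riders=470 from the long row (RT09, 05h).

route,05h,11h,10h,15h
RT09,470,734,175,372
RT08,824,315,480,954
RT11,332,976,951,492
RT10,263,394,76,829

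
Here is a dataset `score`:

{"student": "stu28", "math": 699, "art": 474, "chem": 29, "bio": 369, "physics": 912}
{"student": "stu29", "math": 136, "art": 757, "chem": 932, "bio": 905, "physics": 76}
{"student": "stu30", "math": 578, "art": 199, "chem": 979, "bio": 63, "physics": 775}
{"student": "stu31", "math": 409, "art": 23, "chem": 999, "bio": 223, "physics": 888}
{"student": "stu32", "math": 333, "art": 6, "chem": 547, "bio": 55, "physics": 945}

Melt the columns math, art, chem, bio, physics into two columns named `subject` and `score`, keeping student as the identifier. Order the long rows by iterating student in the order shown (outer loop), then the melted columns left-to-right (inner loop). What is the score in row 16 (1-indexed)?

409

25 rows total (5 × 5). Row 16: index ⌊(16-1)/5⌋ = 3 into student → stu31; (16-1) mod 5 = 0 into the melted columns → math.
So row 16 is (stu31, math, 409); score = 409.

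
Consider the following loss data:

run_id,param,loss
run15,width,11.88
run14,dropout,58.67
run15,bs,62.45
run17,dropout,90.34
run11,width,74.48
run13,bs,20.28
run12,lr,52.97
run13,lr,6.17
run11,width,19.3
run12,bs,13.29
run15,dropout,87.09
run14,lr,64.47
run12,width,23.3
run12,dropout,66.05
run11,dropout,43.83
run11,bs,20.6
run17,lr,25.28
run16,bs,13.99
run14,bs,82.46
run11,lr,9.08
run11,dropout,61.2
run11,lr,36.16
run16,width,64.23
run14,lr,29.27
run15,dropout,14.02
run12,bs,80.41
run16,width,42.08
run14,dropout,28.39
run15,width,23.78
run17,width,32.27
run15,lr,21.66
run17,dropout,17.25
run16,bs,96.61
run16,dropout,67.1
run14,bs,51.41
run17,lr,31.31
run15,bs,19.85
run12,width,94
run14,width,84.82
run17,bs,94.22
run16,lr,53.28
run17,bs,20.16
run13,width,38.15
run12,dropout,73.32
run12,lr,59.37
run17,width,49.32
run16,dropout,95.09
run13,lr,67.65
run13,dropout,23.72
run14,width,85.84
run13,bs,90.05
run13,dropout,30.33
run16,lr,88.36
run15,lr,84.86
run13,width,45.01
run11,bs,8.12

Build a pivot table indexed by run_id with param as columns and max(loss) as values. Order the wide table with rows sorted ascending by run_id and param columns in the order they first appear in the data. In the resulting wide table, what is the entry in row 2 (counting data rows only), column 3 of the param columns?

With rows sorted ascending by run_id, row 2 is run_id=run12. param columns in first-appearance order: width, dropout, bs, lr; column 3 is bs.
Long rows with run_id=run12, param=bs: max(13.29, 80.41) = 80.41.

80.41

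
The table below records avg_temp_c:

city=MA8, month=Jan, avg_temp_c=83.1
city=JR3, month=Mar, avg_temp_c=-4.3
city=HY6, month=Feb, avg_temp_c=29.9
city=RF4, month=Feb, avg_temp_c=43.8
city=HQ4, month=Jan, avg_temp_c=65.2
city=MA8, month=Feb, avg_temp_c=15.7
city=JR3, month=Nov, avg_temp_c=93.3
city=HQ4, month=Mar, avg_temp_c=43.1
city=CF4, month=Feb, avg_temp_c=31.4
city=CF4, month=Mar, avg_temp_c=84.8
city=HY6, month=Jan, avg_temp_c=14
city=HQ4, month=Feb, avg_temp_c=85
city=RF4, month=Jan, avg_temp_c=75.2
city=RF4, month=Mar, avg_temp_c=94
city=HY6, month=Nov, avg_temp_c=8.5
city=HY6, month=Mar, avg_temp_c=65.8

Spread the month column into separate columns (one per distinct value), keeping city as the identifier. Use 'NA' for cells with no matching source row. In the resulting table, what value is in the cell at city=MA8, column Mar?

No long-format row has city=MA8 and month=Mar, so the cell is NA.

NA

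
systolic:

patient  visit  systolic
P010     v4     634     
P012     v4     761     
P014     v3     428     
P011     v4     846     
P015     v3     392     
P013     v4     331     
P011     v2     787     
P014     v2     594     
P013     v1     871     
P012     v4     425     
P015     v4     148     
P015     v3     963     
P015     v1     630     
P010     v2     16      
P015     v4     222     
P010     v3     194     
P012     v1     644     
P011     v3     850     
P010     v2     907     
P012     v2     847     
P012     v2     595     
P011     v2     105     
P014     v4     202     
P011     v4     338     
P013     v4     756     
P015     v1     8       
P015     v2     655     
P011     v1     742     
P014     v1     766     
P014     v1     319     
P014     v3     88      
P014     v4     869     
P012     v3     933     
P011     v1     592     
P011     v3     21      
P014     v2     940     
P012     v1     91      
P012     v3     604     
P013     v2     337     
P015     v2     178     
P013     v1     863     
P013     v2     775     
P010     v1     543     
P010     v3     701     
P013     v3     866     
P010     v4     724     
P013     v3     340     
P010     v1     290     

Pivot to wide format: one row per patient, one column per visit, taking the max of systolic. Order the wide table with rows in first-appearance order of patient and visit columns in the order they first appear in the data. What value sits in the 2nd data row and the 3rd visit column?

847

With rows in first-appearance order of patient, row 2 is patient=P012. visit columns in first-appearance order: v4, v3, v2, v1; column 3 is v2.
Long rows with patient=P012, visit=v2: max(847, 595) = 847.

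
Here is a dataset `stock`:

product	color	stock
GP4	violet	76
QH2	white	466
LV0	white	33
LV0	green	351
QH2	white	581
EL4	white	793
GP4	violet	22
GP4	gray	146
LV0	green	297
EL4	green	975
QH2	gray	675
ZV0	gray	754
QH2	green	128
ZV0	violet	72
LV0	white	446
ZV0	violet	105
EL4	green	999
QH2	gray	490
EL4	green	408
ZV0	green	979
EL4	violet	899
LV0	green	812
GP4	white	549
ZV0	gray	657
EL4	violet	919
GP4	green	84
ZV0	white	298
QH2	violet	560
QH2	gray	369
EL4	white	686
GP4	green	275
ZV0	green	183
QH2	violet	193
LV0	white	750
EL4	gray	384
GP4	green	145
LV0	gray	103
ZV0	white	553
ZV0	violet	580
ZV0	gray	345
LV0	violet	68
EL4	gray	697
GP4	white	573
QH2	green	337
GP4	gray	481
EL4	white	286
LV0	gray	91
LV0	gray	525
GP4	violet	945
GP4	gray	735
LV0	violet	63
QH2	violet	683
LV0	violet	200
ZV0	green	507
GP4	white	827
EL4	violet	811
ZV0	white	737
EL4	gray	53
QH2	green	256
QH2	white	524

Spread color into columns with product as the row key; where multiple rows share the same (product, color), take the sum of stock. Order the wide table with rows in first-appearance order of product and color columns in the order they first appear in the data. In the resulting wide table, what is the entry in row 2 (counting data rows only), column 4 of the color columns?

With rows in first-appearance order of product, row 2 is product=QH2. color columns in first-appearance order: violet, white, green, gray; column 4 is gray.
Long rows with product=QH2, color=gray: 675 + 490 + 369 = 1534.

1534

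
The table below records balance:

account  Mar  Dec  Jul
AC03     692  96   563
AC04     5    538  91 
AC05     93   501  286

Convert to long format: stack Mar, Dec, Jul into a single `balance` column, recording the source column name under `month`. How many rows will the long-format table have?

9

3 account values × 3 melted columns = 9 rows.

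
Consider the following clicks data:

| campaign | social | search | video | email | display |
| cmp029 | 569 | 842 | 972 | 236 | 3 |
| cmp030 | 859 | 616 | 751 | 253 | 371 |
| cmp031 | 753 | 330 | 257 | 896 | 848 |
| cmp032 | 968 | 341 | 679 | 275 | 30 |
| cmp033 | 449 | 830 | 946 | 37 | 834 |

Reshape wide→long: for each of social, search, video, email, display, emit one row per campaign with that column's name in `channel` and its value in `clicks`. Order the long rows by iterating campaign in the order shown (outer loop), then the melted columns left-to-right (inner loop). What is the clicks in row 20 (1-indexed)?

25 rows total (5 × 5). Row 20: index ⌊(20-1)/5⌋ = 3 into campaign → cmp032; (20-1) mod 5 = 4 into the melted columns → display.
So row 20 is (cmp032, display, 30); clicks = 30.

30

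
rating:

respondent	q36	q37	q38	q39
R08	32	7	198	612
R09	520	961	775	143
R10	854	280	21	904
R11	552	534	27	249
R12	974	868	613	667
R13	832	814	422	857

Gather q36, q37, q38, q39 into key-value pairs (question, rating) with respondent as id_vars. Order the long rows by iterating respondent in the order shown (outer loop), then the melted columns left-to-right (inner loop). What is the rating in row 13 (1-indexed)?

24 rows total (6 × 4). Row 13: index ⌊(13-1)/4⌋ = 3 into respondent → R11; (13-1) mod 4 = 0 into the melted columns → q36.
So row 13 is (R11, q36, 552); rating = 552.

552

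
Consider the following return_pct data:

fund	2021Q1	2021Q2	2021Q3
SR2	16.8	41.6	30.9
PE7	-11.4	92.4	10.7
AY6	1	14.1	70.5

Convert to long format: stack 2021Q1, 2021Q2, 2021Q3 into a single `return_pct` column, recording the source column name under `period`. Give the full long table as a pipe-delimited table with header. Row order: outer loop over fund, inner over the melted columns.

| fund | period | return_pct |
| SR2 | 2021Q1 | 16.8 |
| SR2 | 2021Q2 | 41.6 |
| SR2 | 2021Q3 | 30.9 |
| PE7 | 2021Q1 | -11.4 |
| PE7 | 2021Q2 | 92.4 |
| PE7 | 2021Q3 | 10.7 |
| AY6 | 2021Q1 | 1 |
| AY6 | 2021Q2 | 14.1 |
| AY6 | 2021Q3 | 70.5 |

Each (fund, column) pair becomes one row: 3 × 3 = 9 rows.
For example, (SR2, 2021Q1) → return_pct=16.8.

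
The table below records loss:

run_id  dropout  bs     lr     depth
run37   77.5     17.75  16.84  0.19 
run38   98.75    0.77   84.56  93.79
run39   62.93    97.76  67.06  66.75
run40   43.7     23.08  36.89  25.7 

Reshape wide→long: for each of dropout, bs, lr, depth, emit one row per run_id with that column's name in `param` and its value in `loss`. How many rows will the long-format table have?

16

4 run_id values × 4 melted columns = 16 rows.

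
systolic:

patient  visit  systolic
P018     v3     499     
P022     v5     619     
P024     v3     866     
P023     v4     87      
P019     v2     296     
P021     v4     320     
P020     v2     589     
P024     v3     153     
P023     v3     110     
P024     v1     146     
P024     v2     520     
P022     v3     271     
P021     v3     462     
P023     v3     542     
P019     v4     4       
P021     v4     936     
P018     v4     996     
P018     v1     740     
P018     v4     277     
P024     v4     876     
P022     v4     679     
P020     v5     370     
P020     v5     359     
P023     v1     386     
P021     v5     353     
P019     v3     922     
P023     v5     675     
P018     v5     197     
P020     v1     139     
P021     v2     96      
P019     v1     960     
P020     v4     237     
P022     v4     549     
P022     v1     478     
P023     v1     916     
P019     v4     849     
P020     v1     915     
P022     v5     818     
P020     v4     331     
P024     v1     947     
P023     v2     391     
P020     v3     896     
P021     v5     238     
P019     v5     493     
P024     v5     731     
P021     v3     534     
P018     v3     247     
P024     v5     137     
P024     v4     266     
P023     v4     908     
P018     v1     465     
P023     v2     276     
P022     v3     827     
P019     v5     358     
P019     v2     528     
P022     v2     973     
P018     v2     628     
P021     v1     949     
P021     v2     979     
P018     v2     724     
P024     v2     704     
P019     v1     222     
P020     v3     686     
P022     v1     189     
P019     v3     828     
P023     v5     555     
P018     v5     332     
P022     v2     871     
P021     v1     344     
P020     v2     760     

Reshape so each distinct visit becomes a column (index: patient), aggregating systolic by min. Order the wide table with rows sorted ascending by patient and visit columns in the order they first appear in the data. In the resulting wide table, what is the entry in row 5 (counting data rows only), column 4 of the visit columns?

With rows sorted ascending by patient, row 5 is patient=P022. visit columns in first-appearance order: v3, v5, v4, v2, v1; column 4 is v2.
Long rows with patient=P022, visit=v2: min(973, 871) = 871.

871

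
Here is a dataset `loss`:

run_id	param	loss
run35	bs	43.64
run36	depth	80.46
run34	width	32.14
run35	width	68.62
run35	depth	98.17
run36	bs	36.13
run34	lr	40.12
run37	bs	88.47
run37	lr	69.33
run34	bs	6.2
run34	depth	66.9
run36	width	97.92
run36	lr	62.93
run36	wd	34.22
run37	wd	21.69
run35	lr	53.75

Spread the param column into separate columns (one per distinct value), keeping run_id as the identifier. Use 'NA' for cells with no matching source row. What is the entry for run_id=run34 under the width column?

The long row with run_id=run34, param=width has loss=32.14.

32.14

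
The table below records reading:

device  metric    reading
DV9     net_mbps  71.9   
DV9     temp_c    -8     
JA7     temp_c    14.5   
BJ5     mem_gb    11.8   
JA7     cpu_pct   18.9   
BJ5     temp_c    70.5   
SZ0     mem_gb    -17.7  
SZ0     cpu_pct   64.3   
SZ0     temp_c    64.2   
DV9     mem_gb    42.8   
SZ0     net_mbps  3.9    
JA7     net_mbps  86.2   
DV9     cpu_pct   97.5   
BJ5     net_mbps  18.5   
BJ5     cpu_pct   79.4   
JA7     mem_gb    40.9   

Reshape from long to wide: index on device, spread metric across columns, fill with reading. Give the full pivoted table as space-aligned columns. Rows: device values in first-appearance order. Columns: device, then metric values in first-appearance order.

Columns: device plus the 4 distinct metric values (net_mbps, temp_c, mem_gb, cpu_pct).
For example, row DV9 column net_mbps takes reading=71.9 from the long row (DV9, net_mbps).

device  net_mbps  temp_c  mem_gb  cpu_pct
DV9     71.9      -8      42.8    97.5   
JA7     86.2      14.5    40.9    18.9   
BJ5     18.5      70.5    11.8    79.4   
SZ0     3.9       64.2    -17.7   64.3   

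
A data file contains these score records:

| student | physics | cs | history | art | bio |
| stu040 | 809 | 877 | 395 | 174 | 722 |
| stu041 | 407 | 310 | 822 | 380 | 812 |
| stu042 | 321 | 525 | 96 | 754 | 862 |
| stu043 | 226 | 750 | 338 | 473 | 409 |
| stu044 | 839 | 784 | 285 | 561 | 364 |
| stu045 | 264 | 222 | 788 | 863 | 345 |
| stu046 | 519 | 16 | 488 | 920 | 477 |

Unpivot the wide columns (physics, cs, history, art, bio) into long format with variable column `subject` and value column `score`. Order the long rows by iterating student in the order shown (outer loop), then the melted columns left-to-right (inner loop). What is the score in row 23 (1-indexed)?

285

35 rows total (7 × 5). Row 23: index ⌊(23-1)/5⌋ = 4 into student → stu044; (23-1) mod 5 = 2 into the melted columns → history.
So row 23 is (stu044, history, 285); score = 285.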